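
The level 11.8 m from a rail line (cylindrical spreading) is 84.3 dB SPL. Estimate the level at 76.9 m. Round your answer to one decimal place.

76.2 dB SPL

For a line source, L₂ = L₁ − 10·log₁₀(r₂/r₁).
L₂ = 84.3 − 10·log₁₀(76.9/11.8) = 84.3 − 8.140 = 76.16 dB SPL.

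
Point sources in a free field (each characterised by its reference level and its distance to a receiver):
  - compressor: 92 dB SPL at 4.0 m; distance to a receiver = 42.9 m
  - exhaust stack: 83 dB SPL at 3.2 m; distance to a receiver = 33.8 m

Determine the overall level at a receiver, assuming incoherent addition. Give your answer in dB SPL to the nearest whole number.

72 dB SPL

Propagate each source to the receiver with L = L_ref − 20·log₁₀(r/r_ref), then add intensities.
compressor: 92 − 20·log₁₀(42.9/4.0) = 92 − 20.61 = 71.39 dB SPL.
exhaust stack: 83 − 20·log₁₀(33.8/3.2) = 83 − 20.48 = 62.52 dB SPL.
Σ 10^(L/10) = 1.557e+07 → L_total = 10·log₁₀(1.557e+07) = 71.92 dB SPL.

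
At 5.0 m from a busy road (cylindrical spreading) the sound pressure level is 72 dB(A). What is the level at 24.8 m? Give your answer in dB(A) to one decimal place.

65.0 dB(A)

For a line source, L₂ = L₁ − 10·log₁₀(r₂/r₁).
L₂ = 72 − 10·log₁₀(24.8/5.0) = 72 − 6.955 = 65.05 dB(A).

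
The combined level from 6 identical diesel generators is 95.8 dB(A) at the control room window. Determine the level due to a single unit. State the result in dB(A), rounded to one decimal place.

88.0 dB(A)

Dividing the total intensity by 6 lowers the level by 10·log₁₀ 6 = 7.782 dB: L₁ = 95.8 − 7.782.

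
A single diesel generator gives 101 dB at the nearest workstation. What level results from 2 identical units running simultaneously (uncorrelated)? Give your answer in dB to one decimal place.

104.0 dB

N identical incoherent sources raise the level by 10·log₁₀ N.
L_total = 101 + 10·log₁₀(2) = 101 + 3.010 = 104.01 dB.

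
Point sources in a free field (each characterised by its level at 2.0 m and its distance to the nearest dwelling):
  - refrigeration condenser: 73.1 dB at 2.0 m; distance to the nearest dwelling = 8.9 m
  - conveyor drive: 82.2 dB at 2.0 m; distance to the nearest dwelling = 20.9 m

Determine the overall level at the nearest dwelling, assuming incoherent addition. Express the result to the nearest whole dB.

64 dB

First find each source's level at the receiver (point-source: −20·log₁₀(r/r_ref)), then combine on an intensity basis.
refrigeration condenser: 73.1 − 20·log₁₀(8.9/2.0) = 73.1 − 12.97 = 60.13 dB.
conveyor drive: 82.2 − 20·log₁₀(20.9/2.0) = 82.2 − 20.38 = 61.82 dB.
Σ 10^(L/10) = 2.551e+06 → L_total = 10·log₁₀(2.551e+06) = 64.07 dB.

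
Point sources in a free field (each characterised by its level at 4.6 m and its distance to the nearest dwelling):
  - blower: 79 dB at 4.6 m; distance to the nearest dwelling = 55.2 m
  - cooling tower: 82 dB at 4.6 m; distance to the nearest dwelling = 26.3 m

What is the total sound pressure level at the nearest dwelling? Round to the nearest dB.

First find each source's level at the receiver (point-source: −20·log₁₀(r/r_ref)), then combine on an intensity basis.
blower: 79 − 20·log₁₀(55.2/4.6) = 79 − 21.58 = 57.42 dB.
cooling tower: 82 − 20·log₁₀(26.3/4.6) = 82 − 15.14 = 66.86 dB.
Σ 10^(L/10) = 5.400e+06 → L_total = 10·log₁₀(5.400e+06) = 67.32 dB.

67 dB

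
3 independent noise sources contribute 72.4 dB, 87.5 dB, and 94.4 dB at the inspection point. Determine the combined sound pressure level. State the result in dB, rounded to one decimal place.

95.2 dB

Incoherent sources combine by intensity addition: L_total = 10·log₁₀(Σ 10^(L_i/10)).
Σ 10^(L/10) = 10^(72.4/10) + 10^(87.5/10) + 10^(94.4/10) = 3.334e+09.
L_total = 10·log₁₀(3.334e+09) = 95.23 dB.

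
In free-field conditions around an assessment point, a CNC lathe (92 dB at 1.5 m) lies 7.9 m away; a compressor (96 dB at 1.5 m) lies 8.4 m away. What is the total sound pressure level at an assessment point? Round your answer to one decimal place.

Propagate each source to the receiver with L = L_ref − 20·log₁₀(r/r_ref), then add intensities.
CNC lathe: 92 − 20·log₁₀(7.9/1.5) = 92 − 14.43 = 77.57 dB.
compressor: 96 − 20·log₁₀(8.4/1.5) = 96 − 14.96 = 81.04 dB.
Σ 10^(L/10) = 1.841e+08 → L_total = 10·log₁₀(1.841e+08) = 82.65 dB.

82.7 dB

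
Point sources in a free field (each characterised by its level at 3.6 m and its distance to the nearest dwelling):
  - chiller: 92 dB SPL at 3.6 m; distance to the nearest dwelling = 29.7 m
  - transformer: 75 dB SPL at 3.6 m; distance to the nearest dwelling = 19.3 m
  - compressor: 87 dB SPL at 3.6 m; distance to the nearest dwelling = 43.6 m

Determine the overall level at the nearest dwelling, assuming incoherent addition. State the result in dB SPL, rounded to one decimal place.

First find each source's level at the receiver (point-source: −20·log₁₀(r/r_ref)), then combine on an intensity basis.
chiller: 92 − 20·log₁₀(29.7/3.6) = 92 − 18.33 = 73.67 dB SPL.
transformer: 75 − 20·log₁₀(19.3/3.6) = 75 − 14.59 = 60.41 dB SPL.
compressor: 87 − 20·log₁₀(43.6/3.6) = 87 − 21.66 = 65.34 dB SPL.
Σ 10^(L/10) = 2.780e+07 → L_total = 10·log₁₀(2.780e+07) = 74.44 dB SPL.

74.4 dB SPL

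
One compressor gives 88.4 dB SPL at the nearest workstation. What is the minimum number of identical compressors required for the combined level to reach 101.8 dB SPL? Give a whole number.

22

N identical sources give L₁ + 10·log₁₀ N, so require 10·log₁₀ N ≥ 101.8 − 88.4 = 13.4 dB.
N ≥ 10^(13.4/10) = 21.878, so N = 22.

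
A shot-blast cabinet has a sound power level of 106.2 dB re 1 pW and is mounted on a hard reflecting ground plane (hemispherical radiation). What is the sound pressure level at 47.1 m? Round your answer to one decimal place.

64.8 dB

L_p = L_w − 10·log₁₀(2π·r²) with r = 47.1 m.
2π·r² = 1.394e+04 m², 10·log₁₀ of that is 41.442 dB.
L_p = 106.2 − 41.442 = 64.76 dB.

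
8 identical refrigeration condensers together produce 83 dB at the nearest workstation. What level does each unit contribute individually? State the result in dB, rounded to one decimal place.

For N identical incoherent sources L_total = L₁ + 10·log₁₀ N, so L₁ = 83 − 10·log₁₀(8) = 83 − 9.031.

74.0 dB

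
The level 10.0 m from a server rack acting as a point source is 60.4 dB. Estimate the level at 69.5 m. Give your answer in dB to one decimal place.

For a point source, L₂ = L₁ − 20·log₁₀(r₂/r₁).
L₂ = 60.4 − 20·log₁₀(69.5/10.0) = 60.4 − 16.840 = 43.56 dB.

43.6 dB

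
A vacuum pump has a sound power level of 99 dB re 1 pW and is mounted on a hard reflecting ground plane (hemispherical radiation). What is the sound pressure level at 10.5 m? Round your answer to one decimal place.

70.6 dB

L_p = L_w − 10·log₁₀(2π·r²) with r = 10.5 m.
2π·r² = 692.7 m², 10·log₁₀ of that is 28.406 dB.
L_p = 99 − 28.406 = 70.59 dB.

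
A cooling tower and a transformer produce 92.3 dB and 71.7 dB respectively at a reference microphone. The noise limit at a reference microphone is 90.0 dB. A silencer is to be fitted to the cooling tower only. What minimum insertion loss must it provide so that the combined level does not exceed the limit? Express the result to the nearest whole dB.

The untreated sources together contribute 10^(71.7/10) = 1.479e+07, i.e. 71.70 dB.
The limit corresponds to 10^(90.0/10) = 1.000e+09; subtracting the fixed part leaves 9.852e+08 for the cooling tower, i.e. 89.94 dB.
So the cooling tower must be reduced from 92.3 to 89.94 dB: IL = 2.36 dB.

2 dB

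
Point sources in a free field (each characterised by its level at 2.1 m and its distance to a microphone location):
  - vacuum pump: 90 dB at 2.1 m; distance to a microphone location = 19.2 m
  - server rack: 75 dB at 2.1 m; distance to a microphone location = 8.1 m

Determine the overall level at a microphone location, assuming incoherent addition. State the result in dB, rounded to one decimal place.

71.5 dB

Apply inverse-square spreading to bring every level to the receiver, then sum 10^(L/10).
vacuum pump: 90 − 20·log₁₀(19.2/2.1) = 90 − 19.22 = 70.78 dB.
server rack: 75 − 20·log₁₀(8.1/2.1) = 75 − 11.73 = 63.27 dB.
Σ 10^(L/10) = 1.409e+07 → L_total = 10·log₁₀(1.409e+07) = 71.49 dB.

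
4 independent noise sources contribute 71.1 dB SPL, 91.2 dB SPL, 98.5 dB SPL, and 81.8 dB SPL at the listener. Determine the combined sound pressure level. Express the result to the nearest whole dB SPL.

99 dB SPL

For uncorrelated sources the intensities add, so convert each level to linear form, sum, and take 10·log₁₀ of the total.
Σ 10^(L/10) = 10^(71.1/10) + 10^(91.2/10) + 10^(98.5/10) + 10^(81.8/10) = 8.562e+09.
L_total = 10·log₁₀(8.562e+09) = 99.33 dB SPL.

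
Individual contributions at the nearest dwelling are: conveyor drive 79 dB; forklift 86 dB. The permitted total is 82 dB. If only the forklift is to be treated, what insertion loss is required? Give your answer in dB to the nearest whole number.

7 dB

Everything except the forklift sums to 10^(79/10) = 7.943e+07 in linear terms, 79.00 dB.
To meet 82 dB overall, the treated forklift may contribute at most 10^(82/10) − 7.943e+07 = 7.906e+07, i.e. 78.98 dB.
Required insertion loss = 86 − 78.98 = 7.02 dB.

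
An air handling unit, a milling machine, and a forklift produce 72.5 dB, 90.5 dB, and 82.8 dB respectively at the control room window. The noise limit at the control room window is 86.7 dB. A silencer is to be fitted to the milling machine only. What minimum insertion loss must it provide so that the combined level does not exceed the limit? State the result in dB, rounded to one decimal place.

Everything except the milling machine sums to 10^(72.5/10) + 10^(82.8/10) = 2.083e+08 in linear terms, 83.19 dB.
To meet 86.7 dB overall, the treated milling machine may contribute at most 10^(86.7/10) − 2.083e+08 = 2.594e+08, i.e. 84.14 dB.
So the milling machine must be reduced from 90.5 to 84.14 dB: IL = 6.36 dB.

6.4 dB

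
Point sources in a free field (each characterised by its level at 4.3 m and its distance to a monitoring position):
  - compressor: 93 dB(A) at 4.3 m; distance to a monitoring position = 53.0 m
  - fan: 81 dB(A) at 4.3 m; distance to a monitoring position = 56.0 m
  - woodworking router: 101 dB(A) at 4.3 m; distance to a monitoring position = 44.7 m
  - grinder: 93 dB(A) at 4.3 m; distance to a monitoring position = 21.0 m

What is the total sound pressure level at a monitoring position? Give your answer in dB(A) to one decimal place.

Apply inverse-square spreading to bring every level to the receiver, then sum 10^(L/10).
compressor: 93 − 20·log₁₀(53.0/4.3) = 93 − 21.82 = 71.18 dB(A).
fan: 81 − 20·log₁₀(56.0/4.3) = 81 − 22.29 = 58.71 dB(A).
woodworking router: 101 − 20·log₁₀(44.7/4.3) = 101 − 20.34 = 80.66 dB(A).
grinder: 93 − 20·log₁₀(21.0/4.3) = 93 − 13.78 = 79.22 dB(A).
Σ 10^(L/10) = 2.140e+08 → L_total = 10·log₁₀(2.140e+08) = 83.30 dB(A).

83.3 dB(A)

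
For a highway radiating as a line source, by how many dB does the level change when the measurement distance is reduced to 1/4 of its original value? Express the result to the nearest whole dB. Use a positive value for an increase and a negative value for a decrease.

+6 dB

A line source loses 3 dB per doubling of distance; generally ΔL = −10·log₁₀(r₂/r₁).
ΔL = −10·log₁₀(0.25) = +6.02 dB.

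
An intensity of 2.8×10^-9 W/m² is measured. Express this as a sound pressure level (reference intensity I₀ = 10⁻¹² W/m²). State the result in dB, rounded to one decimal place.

34.5 dB

Dividing by I₀ shifts the exponent by 12: I/I₀ = 2.8×10^3.
L = 10·(0.4472 + 3) = 34.47 dB.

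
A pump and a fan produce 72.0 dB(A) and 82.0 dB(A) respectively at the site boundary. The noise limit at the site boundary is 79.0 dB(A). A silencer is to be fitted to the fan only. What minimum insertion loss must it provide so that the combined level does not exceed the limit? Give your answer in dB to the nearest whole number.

Everything except the fan sums to 10^(72.0/10) = 1.585e+07 in linear terms, 72.00 dB(A).
To meet 79.0 dB(A) overall, the treated fan may contribute at most 10^(79.0/10) − 1.585e+07 = 6.358e+07, i.e. 78.03 dB(A).
So the fan must be reduced from 82.0 to 78.03 dB(A): IL = 3.97 dB.

4 dB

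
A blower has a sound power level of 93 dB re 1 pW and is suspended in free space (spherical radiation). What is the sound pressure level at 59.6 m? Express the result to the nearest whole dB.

The power spreads over a sphere of area 4π·r², so L_p = L_w − 10·log₁₀(4π·r²).
4π·r² = 4.464e+04 m², 10·log₁₀ of that is 46.497 dB.
L_p = 93 − 46.497 = 46.50 dB.

47 dB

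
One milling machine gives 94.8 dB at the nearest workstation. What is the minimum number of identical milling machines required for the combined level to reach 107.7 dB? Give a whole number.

N identical sources give L₁ + 10·log₁₀ N, so require 10·log₁₀ N ≥ 107.7 − 94.8 = 12.9 dB.
N ≥ 10^(12.9/10) = 19.498, so N = 20.

20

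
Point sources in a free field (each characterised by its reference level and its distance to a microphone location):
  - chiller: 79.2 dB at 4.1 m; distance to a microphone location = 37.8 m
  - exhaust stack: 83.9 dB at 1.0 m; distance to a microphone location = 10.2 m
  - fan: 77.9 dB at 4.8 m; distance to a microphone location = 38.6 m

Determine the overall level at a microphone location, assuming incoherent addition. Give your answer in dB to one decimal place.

66.3 dB

First find each source's level at the receiver (point-source: −20·log₁₀(r/r_ref)), then combine on an intensity basis.
chiller: 79.2 − 20·log₁₀(37.8/4.1) = 79.2 − 19.29 = 59.91 dB.
exhaust stack: 83.9 − 20·log₁₀(10.2/1.0) = 83.9 − 20.17 = 63.73 dB.
fan: 77.9 − 20·log₁₀(38.6/4.8) = 77.9 − 18.11 = 59.79 dB.
Σ 10^(L/10) = 4.291e+06 → L_total = 10·log₁₀(4.291e+06) = 66.33 dB.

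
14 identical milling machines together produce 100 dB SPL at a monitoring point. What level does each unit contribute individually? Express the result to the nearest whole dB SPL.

For N identical incoherent sources L_total = L₁ + 10·log₁₀ N, so L₁ = 100 − 10·log₁₀(14) = 100 − 11.461.

89 dB SPL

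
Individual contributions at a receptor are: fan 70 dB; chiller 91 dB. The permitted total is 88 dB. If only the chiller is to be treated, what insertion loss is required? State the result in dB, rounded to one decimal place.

3.1 dB

Fixed contribution from the other source: Σ 10^(L/10) = 10^(70/10) = 1.000e+07 (70.00 dB).
The limit corresponds to 10^(88/10) = 6.310e+08; subtracting the fixed part leaves 6.210e+08 for the chiller, i.e. 87.93 dB.
So the chiller must be reduced from 91 to 87.93 dB: IL = 3.07 dB.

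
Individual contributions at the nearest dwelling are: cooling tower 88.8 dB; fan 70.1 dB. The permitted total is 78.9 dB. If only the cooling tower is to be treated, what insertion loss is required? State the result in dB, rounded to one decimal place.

10.5 dB

The untreated sources together contribute 10^(70.1/10) = 1.023e+07, i.e. 70.10 dB.
To meet 78.9 dB overall, the treated cooling tower may contribute at most 10^(78.9/10) − 1.023e+07 = 6.739e+07, i.e. 78.29 dB.
Required insertion loss = 88.8 − 78.29 = 10.51 dB.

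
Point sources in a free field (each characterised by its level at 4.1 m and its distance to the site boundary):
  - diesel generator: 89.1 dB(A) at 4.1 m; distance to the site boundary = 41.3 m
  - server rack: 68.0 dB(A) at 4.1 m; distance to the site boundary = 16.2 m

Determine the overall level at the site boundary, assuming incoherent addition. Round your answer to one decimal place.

Propagate each source to the receiver with L = L_ref − 20·log₁₀(r/r_ref), then add intensities.
diesel generator: 89.1 − 20·log₁₀(41.3/4.1) = 89.1 − 20.06 = 69.04 dB(A).
server rack: 68.0 − 20·log₁₀(16.2/4.1) = 68.0 − 11.93 = 56.07 dB(A).
Σ 10^(L/10) = 8.415e+06 → L_total = 10·log₁₀(8.415e+06) = 69.25 dB(A).

69.3 dB(A)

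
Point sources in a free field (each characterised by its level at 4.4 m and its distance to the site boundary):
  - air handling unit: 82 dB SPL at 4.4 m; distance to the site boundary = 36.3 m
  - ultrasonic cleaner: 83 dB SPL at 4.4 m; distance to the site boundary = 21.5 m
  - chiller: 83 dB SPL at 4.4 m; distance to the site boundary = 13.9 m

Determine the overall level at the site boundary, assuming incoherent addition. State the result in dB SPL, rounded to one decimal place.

74.9 dB SPL

Propagate each source to the receiver with L = L_ref − 20·log₁₀(r/r_ref), then add intensities.
air handling unit: 82 − 20·log₁₀(36.3/4.4) = 82 − 18.33 = 63.67 dB SPL.
ultrasonic cleaner: 83 − 20·log₁₀(21.5/4.4) = 83 − 13.78 = 69.22 dB SPL.
chiller: 83 − 20·log₁₀(13.9/4.4) = 83 − 9.99 = 73.01 dB SPL.
Σ 10^(L/10) = 3.068e+07 → L_total = 10·log₁₀(3.068e+07) = 74.87 dB SPL.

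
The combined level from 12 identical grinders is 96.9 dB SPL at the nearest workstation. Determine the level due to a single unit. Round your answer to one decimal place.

86.1 dB SPL

12 equal contributions raise the level by 10·log₁₀ 12 = 10.792 dB, so each unit alone gives 96.9 − 10.792.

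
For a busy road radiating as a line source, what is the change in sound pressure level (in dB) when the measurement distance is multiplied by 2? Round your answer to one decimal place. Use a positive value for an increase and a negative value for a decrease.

Line-source spreading: ΔL = −10·log₁₀(r₂/r₁).
ΔL = −10·log₁₀(2) = -3.01 dB.

-3.0 dB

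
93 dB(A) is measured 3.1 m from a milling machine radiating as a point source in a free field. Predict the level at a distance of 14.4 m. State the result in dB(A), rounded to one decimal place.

79.7 dB(A)

Spherical spreading from a point source gives a 20·log₁₀(r₂/r₁) drop.
L₂ = 93 − 20·log₁₀(14.4/3.1) = 93 − 13.340 = 79.66 dB(A).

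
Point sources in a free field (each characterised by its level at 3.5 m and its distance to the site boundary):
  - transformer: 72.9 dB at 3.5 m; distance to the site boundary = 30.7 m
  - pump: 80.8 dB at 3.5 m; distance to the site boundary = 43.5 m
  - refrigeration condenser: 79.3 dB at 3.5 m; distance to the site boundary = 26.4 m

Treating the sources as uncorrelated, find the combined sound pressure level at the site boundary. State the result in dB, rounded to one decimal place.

64.0 dB

Apply inverse-square spreading to bring every level to the receiver, then sum 10^(L/10).
transformer: 72.9 − 20·log₁₀(30.7/3.5) = 72.9 − 18.86 = 54.04 dB.
pump: 80.8 − 20·log₁₀(43.5/3.5) = 80.8 − 21.89 = 58.91 dB.
refrigeration condenser: 79.3 − 20·log₁₀(26.4/3.5) = 79.3 − 17.55 = 61.75 dB.
Σ 10^(L/10) = 2.528e+06 → L_total = 10·log₁₀(2.528e+06) = 64.03 dB.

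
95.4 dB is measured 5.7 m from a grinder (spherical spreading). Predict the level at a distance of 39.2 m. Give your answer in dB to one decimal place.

Spherical spreading from a point source gives a 20·log₁₀(r₂/r₁) drop.
L₂ = 95.4 − 20·log₁₀(39.2/5.7) = 95.4 − 16.748 = 78.65 dB.

78.7 dB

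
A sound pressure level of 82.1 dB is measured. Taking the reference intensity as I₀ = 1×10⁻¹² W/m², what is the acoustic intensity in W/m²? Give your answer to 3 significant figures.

0.000162 W/m²

I = I₀·10^(L/10) = 10⁻¹² × 10^(82.1/10) = 10^(-3.790).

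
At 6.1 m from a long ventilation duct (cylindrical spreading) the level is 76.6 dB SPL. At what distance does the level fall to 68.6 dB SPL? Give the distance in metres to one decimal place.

38.5 m

The 8.0 dB drop corresponds to a distance ratio of 10^(8.0/10) for a line source.
r₂ = 6.1·10^((76.6−68.6)/10) = 6.1·10^(8.0/10) = 38.49 m.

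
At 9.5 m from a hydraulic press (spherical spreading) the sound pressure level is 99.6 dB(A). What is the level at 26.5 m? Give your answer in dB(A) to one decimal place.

90.7 dB(A)

For a point source, L₂ = L₁ − 20·log₁₀(r₂/r₁).
L₂ = 99.6 − 20·log₁₀(26.5/9.5) = 99.6 − 8.910 = 90.69 dB(A).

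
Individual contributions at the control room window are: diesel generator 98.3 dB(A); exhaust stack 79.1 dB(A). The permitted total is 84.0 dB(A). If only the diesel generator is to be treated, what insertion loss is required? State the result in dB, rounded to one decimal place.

Everything except the diesel generator sums to 10^(79.1/10) = 8.128e+07 in linear terms, 79.10 dB(A).
The limit corresponds to 10^(84.0/10) = 2.512e+08; subtracting the fixed part leaves 1.699e+08 for the diesel generator, i.e. 82.30 dB(A).
Required insertion loss = 98.3 − 82.30 = 16.00 dB.

16.0 dB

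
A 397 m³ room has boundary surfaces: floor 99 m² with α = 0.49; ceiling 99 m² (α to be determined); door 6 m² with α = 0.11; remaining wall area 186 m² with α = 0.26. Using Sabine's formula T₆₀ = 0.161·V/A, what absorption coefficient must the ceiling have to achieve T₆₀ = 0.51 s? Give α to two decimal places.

Required total absorption A = 0.161·397/0.51 = 125.33 m².
Absorption from the other surfaces = 99·0.49 + 6·0.11 + 186·0.26 = 97.53 m², so the ceiling must supply 27.80 m² over 99 m².
α = 27.80/99 = 0.281.

0.28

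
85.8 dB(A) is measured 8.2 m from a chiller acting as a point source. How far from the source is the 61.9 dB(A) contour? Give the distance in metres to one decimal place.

The 23.9 dB drop corresponds to a distance ratio of 10^(23.9/20) for a point source.
r₂ = 8.2·10^((85.8−61.9)/20) = 8.2·10^(23.9/20) = 128.47 m.

128.5 m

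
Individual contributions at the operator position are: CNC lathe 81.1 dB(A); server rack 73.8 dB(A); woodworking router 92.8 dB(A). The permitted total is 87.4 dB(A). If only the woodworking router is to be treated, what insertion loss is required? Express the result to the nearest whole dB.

7 dB

The untreated sources together contribute 10^(81.1/10) + 10^(73.8/10) = 1.528e+08, i.e. 81.84 dB(A).
The limit corresponds to 10^(87.4/10) = 5.495e+08; subtracting the fixed part leaves 3.967e+08 for the woodworking router, i.e. 85.98 dB(A).
Required insertion loss = 92.8 − 85.98 = 6.82 dB.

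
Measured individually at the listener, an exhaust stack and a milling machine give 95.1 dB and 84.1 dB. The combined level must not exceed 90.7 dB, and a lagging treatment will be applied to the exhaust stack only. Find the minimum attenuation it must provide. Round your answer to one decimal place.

Everything except the exhaust stack sums to 10^(84.1/10) = 2.570e+08 in linear terms, 84.10 dB.
The limit corresponds to 10^(90.7/10) = 1.175e+09; subtracting the fixed part leaves 9.179e+08 for the exhaust stack, i.e. 89.63 dB.
So the exhaust stack must be reduced from 95.1 to 89.63 dB: IL = 5.47 dB.

5.5 dB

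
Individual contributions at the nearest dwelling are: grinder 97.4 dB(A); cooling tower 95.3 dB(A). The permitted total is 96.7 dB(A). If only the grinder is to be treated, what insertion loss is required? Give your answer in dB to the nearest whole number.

6 dB

Everything except the grinder sums to 10^(95.3/10) = 3.388e+09 in linear terms, 95.30 dB(A).
The limit corresponds to 10^(96.7/10) = 4.677e+09; subtracting the fixed part leaves 1.289e+09 for the grinder, i.e. 91.10 dB(A).
Required insertion loss = 97.4 − 91.10 = 6.30 dB.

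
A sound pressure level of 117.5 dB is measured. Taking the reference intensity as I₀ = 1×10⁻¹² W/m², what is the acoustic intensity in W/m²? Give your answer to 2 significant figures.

0.56 W/m²

I = I₀·10^(L/10) = 10⁻¹² × 10^(117.5/10) = 10^(-0.250).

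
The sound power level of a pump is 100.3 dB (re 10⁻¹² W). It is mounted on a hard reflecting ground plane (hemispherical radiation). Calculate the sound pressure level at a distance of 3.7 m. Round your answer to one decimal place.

81.0 dB

The power spreads over a hemisphere of area 2π·r², so L_p = L_w − 10·log₁₀(2π·r²).
2π·r² = 86.02 m², 10·log₁₀ of that is 19.346 dB.
L_p = 100.3 − 19.346 = 80.95 dB.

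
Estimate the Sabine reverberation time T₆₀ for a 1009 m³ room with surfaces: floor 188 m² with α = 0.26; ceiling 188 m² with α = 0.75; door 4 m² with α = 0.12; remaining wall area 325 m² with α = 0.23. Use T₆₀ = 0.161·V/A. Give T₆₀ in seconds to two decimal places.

0.61 s

A = Σ Sᵢαᵢ = 188·0.26 + 188·0.75 + 4·0.12 + 325·0.23 = 265.11 m².
T₆₀ = 0.161·V/A = 0.161·1009/265.11 = 0.613 s.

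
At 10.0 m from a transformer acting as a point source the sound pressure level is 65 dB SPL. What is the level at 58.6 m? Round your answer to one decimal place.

For a point source, L₂ = L₁ − 20·log₁₀(r₂/r₁).
L₂ = 65 − 20·log₁₀(58.6/10.0) = 65 − 15.358 = 49.64 dB SPL.

49.6 dB SPL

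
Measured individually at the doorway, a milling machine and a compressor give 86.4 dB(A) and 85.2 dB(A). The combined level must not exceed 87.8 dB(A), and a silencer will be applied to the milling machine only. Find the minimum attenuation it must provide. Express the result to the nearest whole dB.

2 dB

Fixed contribution from the other source: Σ 10^(L/10) = 10^(85.2/10) = 3.311e+08 (85.20 dB(A)).
To meet 87.8 dB(A) overall, the treated milling machine may contribute at most 10^(87.8/10) − 3.311e+08 = 2.714e+08, i.e. 84.34 dB(A).
So the milling machine must be reduced from 86.4 to 84.34 dB(A): IL = 2.06 dB.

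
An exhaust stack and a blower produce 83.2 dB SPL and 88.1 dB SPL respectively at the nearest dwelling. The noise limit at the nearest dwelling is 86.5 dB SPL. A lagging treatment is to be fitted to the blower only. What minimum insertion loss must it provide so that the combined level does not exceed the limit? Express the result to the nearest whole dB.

4 dB

Fixed contribution from the other source: Σ 10^(L/10) = 10^(83.2/10) = 2.089e+08 (83.20 dB SPL).
To meet 86.5 dB SPL overall, the treated blower may contribute at most 10^(86.5/10) − 2.089e+08 = 2.378e+08, i.e. 83.76 dB SPL.
So the blower must be reduced from 88.1 to 83.76 dB SPL: IL = 4.34 dB.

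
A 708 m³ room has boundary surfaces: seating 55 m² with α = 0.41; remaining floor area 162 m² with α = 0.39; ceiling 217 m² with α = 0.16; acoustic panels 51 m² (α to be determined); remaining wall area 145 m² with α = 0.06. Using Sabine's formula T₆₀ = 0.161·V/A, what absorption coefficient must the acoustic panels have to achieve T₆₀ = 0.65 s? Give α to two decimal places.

From T₆₀ = 0.161·V/A, the target T₆₀ = 0.65 s needs A = 0.161·708/0.65 = 175.37 m².
Absorption from the other surfaces = 55·0.41 + 162·0.39 + 217·0.16 + 145·0.06 = 129.15 m², so the acoustic panels must supply 46.22 m² over 51 m².
α = 46.22/51 = 0.906.

0.91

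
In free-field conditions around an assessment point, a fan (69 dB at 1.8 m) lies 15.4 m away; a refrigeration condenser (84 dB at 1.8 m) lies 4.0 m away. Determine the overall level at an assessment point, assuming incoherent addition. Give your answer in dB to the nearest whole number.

First find each source's level at the receiver (point-source: −20·log₁₀(r/r_ref)), then combine on an intensity basis.
fan: 69 − 20·log₁₀(15.4/1.8) = 69 − 18.64 = 50.36 dB.
refrigeration condenser: 84 − 20·log₁₀(4.0/1.8) = 84 − 6.94 = 77.06 dB.
Σ 10^(L/10) = 5.097e+07 → L_total = 10·log₁₀(5.097e+07) = 77.07 dB.

77 dB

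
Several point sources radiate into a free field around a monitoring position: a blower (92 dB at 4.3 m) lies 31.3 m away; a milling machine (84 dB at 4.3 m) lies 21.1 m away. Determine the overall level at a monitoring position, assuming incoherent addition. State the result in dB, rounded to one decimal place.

76.1 dB

Propagate each source to the receiver with L = L_ref − 20·log₁₀(r/r_ref), then add intensities.
blower: 92 − 20·log₁₀(31.3/4.3) = 92 − 17.24 = 74.76 dB.
milling machine: 84 − 20·log₁₀(21.1/4.3) = 84 − 13.82 = 70.18 dB.
Σ 10^(L/10) = 4.034e+07 → L_total = 10·log₁₀(4.034e+07) = 76.06 dB.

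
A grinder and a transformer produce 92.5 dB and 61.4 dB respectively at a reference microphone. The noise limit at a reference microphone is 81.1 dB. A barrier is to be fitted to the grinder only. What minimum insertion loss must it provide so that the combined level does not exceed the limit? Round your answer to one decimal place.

Everything except the grinder sums to 10^(61.4/10) = 1.380e+06 in linear terms, 61.40 dB.
To meet 81.1 dB overall, the treated grinder may contribute at most 10^(81.1/10) − 1.380e+06 = 1.274e+08, i.e. 81.05 dB.
So the grinder must be reduced from 92.5 to 81.05 dB: IL = 11.45 dB.

11.4 dB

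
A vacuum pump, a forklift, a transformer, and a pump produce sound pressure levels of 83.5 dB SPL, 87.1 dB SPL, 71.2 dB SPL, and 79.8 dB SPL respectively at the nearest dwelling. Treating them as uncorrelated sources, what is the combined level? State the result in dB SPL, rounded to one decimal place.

89.3 dB SPL

Incoherent sources combine by intensity addition: L_total = 10·log₁₀(Σ 10^(L_i/10)).
Σ 10^(L/10) = 10^(83.5/10) + 10^(87.1/10) + 10^(71.2/10) + 10^(79.8/10) = 8.454e+08.
L_total = 10·log₁₀(8.454e+08) = 89.27 dB SPL.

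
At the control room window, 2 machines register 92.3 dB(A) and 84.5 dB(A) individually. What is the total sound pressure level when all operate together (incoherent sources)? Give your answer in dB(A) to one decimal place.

93.0 dB(A)

For uncorrelated sources the intensities add, so convert each level to linear form, sum, and take 10·log₁₀ of the total.
Σ 10^(L/10) = 10^(92.3/10) + 10^(84.5/10) = 1.980e+09.
L_total = 10·log₁₀(1.980e+09) = 92.97 dB(A).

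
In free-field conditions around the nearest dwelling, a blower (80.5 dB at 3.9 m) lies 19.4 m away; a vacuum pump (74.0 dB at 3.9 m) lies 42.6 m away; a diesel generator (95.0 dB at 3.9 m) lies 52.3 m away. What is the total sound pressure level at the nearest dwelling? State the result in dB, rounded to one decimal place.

Apply inverse-square spreading to bring every level to the receiver, then sum 10^(L/10).
blower: 80.5 − 20·log₁₀(19.4/3.9) = 80.5 − 13.93 = 66.57 dB.
vacuum pump: 74.0 − 20·log₁₀(42.6/3.9) = 74.0 − 20.77 = 53.23 dB.
diesel generator: 95.0 − 20·log₁₀(52.3/3.9) = 95.0 − 22.55 = 72.45 dB.
Σ 10^(L/10) = 2.233e+07 → L_total = 10·log₁₀(2.233e+07) = 73.49 dB.

73.5 dB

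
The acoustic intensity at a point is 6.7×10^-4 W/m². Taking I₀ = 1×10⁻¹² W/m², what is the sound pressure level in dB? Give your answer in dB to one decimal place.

L = 10·log₁₀(I/I₀) = 10·log₁₀(6.7×10^-4/10⁻¹²) = 10·log₁₀(6.7×10^8).
L = 10·(0.8261 + 8) = 88.26 dB.

88.3 dB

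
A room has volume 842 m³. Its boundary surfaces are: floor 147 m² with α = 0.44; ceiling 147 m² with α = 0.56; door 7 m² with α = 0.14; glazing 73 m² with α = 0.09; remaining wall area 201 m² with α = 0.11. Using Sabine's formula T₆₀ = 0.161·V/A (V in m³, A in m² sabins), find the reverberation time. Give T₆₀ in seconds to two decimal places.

0.77 s

Total absorption A = 147·0.44 + 147·0.56 + 7·0.14 + 73·0.09 + 201·0.11 = 176.66 m² sabins.
T₆₀ = 0.161·V/A = 0.161·842/176.66 = 0.767 s.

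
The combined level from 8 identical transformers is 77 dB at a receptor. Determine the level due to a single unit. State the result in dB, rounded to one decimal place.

68.0 dB

8 equal contributions raise the level by 10·log₁₀ 8 = 9.031 dB, so each unit alone gives 77 − 9.031.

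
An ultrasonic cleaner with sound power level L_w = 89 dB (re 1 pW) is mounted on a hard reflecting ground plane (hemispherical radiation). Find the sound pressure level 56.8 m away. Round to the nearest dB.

The power spreads over a hemisphere of area 2π·r², so L_p = L_w − 10·log₁₀(2π·r²).
2π·r² = 2.027e+04 m², 10·log₁₀ of that is 43.069 dB.
L_p = 89 − 43.069 = 45.93 dB.

46 dB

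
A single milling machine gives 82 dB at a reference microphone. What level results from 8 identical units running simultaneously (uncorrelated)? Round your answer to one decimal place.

L_total = L₁ + 10·log₁₀ N for N identical incoherent sources.
L_total = 82 + 10·log₁₀(8) = 82 + 9.031 = 91.03 dB.

91.0 dB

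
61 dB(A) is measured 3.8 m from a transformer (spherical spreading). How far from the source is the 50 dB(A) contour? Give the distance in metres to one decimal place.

13.5 m

Point-source spreading drops the level by 20·log₁₀(r₂/r₁); inverting, r₂/r₁ = 10^(ΔL/20).
r₂ = 3.8·10^((61−50)/20) = 3.8·10^(11.0/20) = 13.48 m.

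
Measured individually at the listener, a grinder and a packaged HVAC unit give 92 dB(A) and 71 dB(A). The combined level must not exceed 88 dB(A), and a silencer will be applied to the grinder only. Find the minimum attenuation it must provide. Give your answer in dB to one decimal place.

Everything except the grinder sums to 10^(71/10) = 1.259e+07 in linear terms, 71.00 dB(A).
The limit corresponds to 10^(88/10) = 6.310e+08; subtracting the fixed part leaves 6.184e+08 for the grinder, i.e. 87.91 dB(A).
Required insertion loss = 92 − 87.91 = 4.09 dB.

4.1 dB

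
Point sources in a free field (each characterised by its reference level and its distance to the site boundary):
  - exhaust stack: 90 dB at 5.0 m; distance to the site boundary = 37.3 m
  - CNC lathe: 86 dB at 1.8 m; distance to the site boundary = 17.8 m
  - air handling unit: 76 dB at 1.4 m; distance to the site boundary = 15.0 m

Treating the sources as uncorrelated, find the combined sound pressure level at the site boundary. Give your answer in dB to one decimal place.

73.5 dB

Propagate each source to the receiver with L = L_ref − 20·log₁₀(r/r_ref), then add intensities.
exhaust stack: 90 − 20·log₁₀(37.3/5.0) = 90 − 17.45 = 72.55 dB.
CNC lathe: 86 − 20·log₁₀(17.8/1.8) = 86 − 19.90 = 66.10 dB.
air handling unit: 76 − 20·log₁₀(15.0/1.4) = 76 − 20.60 = 55.40 dB.
Σ 10^(L/10) = 2.239e+07 → L_total = 10·log₁₀(2.239e+07) = 73.50 dB.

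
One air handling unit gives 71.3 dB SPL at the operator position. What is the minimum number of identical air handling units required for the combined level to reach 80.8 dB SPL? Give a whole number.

N identical sources give L₁ + 10·log₁₀ N, so require 10·log₁₀ N ≥ 80.8 − 71.3 = 9.5 dB.
N ≥ 10^(9.5/10) = 8.913, so N = 9.

9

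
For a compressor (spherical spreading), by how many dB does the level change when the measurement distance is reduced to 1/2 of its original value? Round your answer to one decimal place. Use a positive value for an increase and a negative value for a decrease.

+6.0 dB

A point source loses 6 dB per doubling of distance; generally ΔL = −20·log₁₀(r₂/r₁).
ΔL = −20·log₁₀(0.5) = +6.02 dB.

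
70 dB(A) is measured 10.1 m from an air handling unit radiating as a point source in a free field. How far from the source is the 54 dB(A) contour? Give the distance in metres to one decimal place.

Point-source spreading drops the level by 20·log₁₀(r₂/r₁); inverting, r₂/r₁ = 10^(ΔL/20).
r₂ = 10.1·10^((70−54)/20) = 10.1·10^(16.0/20) = 63.73 m.

63.7 m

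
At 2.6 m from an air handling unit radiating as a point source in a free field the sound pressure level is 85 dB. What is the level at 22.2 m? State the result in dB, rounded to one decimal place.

66.4 dB

Spherical spreading from a point source gives a 20·log₁₀(r₂/r₁) drop.
L₂ = 85 − 20·log₁₀(22.2/2.6) = 85 − 18.628 = 66.37 dB.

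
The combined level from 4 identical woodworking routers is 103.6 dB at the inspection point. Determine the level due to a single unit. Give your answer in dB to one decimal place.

97.6 dB

For N identical incoherent sources L_total = L₁ + 10·log₁₀ N, so L₁ = 103.6 − 10·log₁₀(4) = 103.6 − 6.021.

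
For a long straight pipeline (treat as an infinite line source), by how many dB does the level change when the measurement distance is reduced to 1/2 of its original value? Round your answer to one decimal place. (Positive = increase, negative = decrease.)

With cylindrical spreading the level changes by −10·log₁₀(r₂/r₁).
ΔL = −10·log₁₀(0.5) = +3.01 dB.

+3.0 dB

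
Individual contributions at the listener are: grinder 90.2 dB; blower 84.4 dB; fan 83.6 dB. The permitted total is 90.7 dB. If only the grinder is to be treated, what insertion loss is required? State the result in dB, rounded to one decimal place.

1.9 dB

The untreated sources together contribute 10^(84.4/10) + 10^(83.6/10) = 5.045e+08, i.e. 87.03 dB.
The limit corresponds to 10^(90.7/10) = 1.175e+09; subtracting the fixed part leaves 6.704e+08 for the grinder, i.e. 88.26 dB.
So the grinder must be reduced from 90.2 to 88.26 dB: IL = 1.94 dB.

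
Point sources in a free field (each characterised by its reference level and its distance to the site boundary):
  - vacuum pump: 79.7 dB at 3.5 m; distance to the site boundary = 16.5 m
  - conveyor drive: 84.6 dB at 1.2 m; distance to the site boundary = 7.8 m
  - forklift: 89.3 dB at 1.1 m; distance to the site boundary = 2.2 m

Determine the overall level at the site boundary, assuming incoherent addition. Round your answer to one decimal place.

Apply inverse-square spreading to bring every level to the receiver, then sum 10^(L/10).
vacuum pump: 79.7 − 20·log₁₀(16.5/3.5) = 79.7 − 13.47 = 66.23 dB.
conveyor drive: 84.6 − 20·log₁₀(7.8/1.2) = 84.6 − 16.26 = 68.34 dB.
forklift: 89.3 − 20·log₁₀(2.2/1.1) = 89.3 − 6.02 = 83.28 dB.
Σ 10^(L/10) = 2.238e+08 → L_total = 10·log₁₀(2.238e+08) = 83.50 dB.

83.5 dB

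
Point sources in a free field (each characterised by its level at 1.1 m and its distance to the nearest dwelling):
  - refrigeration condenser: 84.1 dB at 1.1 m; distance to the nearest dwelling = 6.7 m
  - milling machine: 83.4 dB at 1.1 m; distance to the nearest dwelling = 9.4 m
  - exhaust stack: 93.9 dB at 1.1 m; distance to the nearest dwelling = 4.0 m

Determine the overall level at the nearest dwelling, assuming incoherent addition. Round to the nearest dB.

Propagate each source to the receiver with L = L_ref − 20·log₁₀(r/r_ref), then add intensities.
refrigeration condenser: 84.1 − 20·log₁₀(6.7/1.1) = 84.1 − 15.69 = 68.41 dB.
milling machine: 83.4 − 20·log₁₀(9.4/1.1) = 83.4 − 18.63 = 64.77 dB.
exhaust stack: 93.9 − 20·log₁₀(4.0/1.1) = 93.9 − 11.21 = 82.69 dB.
Σ 10^(L/10) = 1.956e+08 → L_total = 10·log₁₀(1.956e+08) = 82.91 dB.

83 dB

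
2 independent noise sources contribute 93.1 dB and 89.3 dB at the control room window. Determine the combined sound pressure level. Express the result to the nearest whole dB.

95 dB

For uncorrelated sources the intensities add, so convert each level to linear form, sum, and take 10·log₁₀ of the total.
Σ 10^(L/10) = 10^(93.1/10) + 10^(89.3/10) = 2.893e+09.
L_total = 10·log₁₀(2.893e+09) = 94.61 dB.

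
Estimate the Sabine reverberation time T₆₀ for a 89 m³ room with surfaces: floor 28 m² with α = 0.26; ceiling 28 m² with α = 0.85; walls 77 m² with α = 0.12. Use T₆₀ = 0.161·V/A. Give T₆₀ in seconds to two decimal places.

A = Σ Sᵢαᵢ = 28·0.26 + 28·0.85 + 77·0.12 = 40.32 m².
T₆₀ = 0.161·V/A = 0.161·89/40.32 = 0.355 s.

0.36 s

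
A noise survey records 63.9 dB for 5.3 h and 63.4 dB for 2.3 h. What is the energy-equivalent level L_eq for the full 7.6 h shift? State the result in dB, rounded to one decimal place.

63.8 dB

Weight each interval's intensity by its duration and average over T = 7.6 h:
Σ tᵢ·10^(Lᵢ/10) = 5.3·10^(63.9/10) + 2.3·10^(63.4/10) = 1.804e+07.
L_eq = 10·log₁₀(1.804e+07/7.6) = 63.75 dB.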